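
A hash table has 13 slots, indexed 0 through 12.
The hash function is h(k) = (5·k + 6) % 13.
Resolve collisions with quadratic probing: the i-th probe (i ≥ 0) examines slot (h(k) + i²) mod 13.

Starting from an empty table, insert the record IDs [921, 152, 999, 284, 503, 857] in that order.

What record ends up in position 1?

857

Insert 921: h=9, slot 9 empty → index 9.
Insert 152: h=12, slot 12 empty → index 12.
Insert 999: h=9, slot 9 occupied → index 10.
Insert 284: h=9, slots 9,10 occupied → index 0.
Insert 503: h=12, slots 12,0 occupied → index 3.
Insert 857: h=1, slot 1 empty → index 1.
Table: [284, 857, ., 503, ., ., ., ., ., 921, 999, ., 152]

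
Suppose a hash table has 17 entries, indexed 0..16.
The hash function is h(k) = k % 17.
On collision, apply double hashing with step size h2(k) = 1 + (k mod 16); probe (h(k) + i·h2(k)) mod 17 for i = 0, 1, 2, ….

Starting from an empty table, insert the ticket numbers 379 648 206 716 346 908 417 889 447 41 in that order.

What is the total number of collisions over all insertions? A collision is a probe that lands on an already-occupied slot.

7

Insert 379: h=5, slot 5 empty → index 5.
Insert 648: h=2, slot 2 empty → index 2.
Insert 206: h=2, h2=15, slot 2 occupied → index 0.
Insert 716: h=2, h2=13, slot 2 occupied → index 15.
Insert 346: h=6, slot 6 empty → index 6.
Insert 908: h=7, slot 7 empty → index 7.
Insert 417: h=9, slot 9 empty → index 9.
Insert 889: h=5, h2=10, slots 5,15 occupied → index 8.
Insert 447: h=5, h2=16, slot 5 occupied → index 4.
Insert 41: h=7, h2=10, slots 7,0 occupied → index 10.
Table: [206, —, 648, —, 447, 379, 346, 908, 889, 417, 41, —, —, —, —, 716, —]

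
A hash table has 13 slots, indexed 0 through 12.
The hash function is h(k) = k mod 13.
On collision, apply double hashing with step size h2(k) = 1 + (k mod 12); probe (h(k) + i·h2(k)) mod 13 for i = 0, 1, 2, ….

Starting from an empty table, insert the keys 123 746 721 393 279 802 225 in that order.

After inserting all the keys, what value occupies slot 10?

279

123 hashes to 6; slot 6 is free → place at 6.
746 hashes to 5; slot 5 is free → place at 5.
721 hashes to 6, h2=2; 6 taken → place at 8.
393 hashes to 3; slot 3 is free → place at 3.
279 hashes to 6, h2=4; 6 taken → place at 10.
802 hashes to 9; slot 9 is free → place at 9.
225 hashes to 4; slot 4 is free → place at 4.
Table: [_, _, _, 393, 225, 746, 123, _, 721, 802, 279, _, _]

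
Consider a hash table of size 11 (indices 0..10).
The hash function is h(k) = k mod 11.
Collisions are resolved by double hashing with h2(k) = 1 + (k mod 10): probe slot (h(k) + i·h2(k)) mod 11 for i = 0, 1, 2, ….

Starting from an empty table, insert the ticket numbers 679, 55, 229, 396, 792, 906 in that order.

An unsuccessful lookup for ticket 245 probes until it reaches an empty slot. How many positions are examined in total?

4

679 hashes to 8; slot 8 is free → place at 8.
55 hashes to 0; slot 0 is free → place at 0.
229 hashes to 9; slot 9 is free → place at 9.
396 hashes to 0, h2=7; 0 taken → place at 7.
792 hashes to 0, h2=3; 0 taken → place at 3.
906 hashes to 4; slot 4 is free → place at 4.
Table: [55, —, —, 792, 906, —, —, 396, 679, 229, —]
Lookup 245: h=3, h2=6, probe 3,9,4,10 → slot 10 empty, not found.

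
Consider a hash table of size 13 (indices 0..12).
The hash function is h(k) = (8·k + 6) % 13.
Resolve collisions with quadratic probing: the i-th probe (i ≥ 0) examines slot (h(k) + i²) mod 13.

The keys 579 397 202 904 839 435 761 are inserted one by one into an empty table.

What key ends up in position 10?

579

579: h=10 → slot 10
397: h=10, probe 10,11 → slot 11
202: h=10, probe 10,11,1 → slot 1
904: h=10, probe 10,11,1,6 → slot 6
839: h=10, probe 10,11,1,6,0 → slot 0
435: h=2 → slot 2
761: h=10, probe 10,11,1,6,0,9 → slot 9
Table: [839, 202, 435, -, -, -, 904, -, -, 761, 579, 397, -]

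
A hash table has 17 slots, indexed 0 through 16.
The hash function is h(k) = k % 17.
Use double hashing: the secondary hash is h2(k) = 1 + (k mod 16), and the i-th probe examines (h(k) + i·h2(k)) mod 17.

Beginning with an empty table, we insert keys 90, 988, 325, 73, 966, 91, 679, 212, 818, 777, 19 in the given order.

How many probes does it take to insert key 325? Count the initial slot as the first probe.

2

Insert 90: h=5, slot 5 empty => index 5.
Insert 988: h=2, slot 2 empty => index 2.
Insert 325: h=2, h2=6, slot 2 occupied => index 8.
Insert 73: h=5, h2=10, slot 5 occupied => index 15.
Insert 966: h=14, slot 14 empty => index 14.
Insert 91: h=6, slot 6 empty => index 6.
Insert 679: h=16, slot 16 empty => index 16.
Insert 212: h=8, h2=5, slot 8 occupied => index 13.
Insert 818: h=2, h2=3, slots 2,5,8 occupied => index 11.
Insert 777: h=12, slot 12 empty => index 12.
Insert 19: h=2, h2=4, slots 2,6 occupied => index 10.
Table: [-, -, 988, -, -, 90, 91, -, 325, -, 19, 818, 777, 212, 966, 73, 679]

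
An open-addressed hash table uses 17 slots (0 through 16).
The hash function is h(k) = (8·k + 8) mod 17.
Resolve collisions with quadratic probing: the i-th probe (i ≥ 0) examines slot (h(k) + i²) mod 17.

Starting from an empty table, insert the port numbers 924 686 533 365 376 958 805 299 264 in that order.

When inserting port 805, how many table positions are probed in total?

924: h=5 => slot 5
686: h=5, probe 5,6 => slot 6
533: h=5, probe 5,6,9 => slot 9
365: h=4 => slot 4
376: h=7 => slot 7
958: h=5, probe 5,6,9,14 => slot 14
805: h=5, probe 5,6,9,14,4,13 => slot 13
299: h=3 => slot 3
264: h=12 => slot 12
Table: [., ., ., 299, 365, 924, 686, 376, ., 533, ., ., 264, 805, 958, ., .]

6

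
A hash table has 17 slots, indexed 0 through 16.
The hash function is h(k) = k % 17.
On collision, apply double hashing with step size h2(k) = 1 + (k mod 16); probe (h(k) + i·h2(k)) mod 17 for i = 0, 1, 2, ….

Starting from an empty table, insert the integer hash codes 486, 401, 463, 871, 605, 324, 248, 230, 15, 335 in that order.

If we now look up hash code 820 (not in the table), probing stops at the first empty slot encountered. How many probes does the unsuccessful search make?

3

486 hashes to 10; slot 10 is free → place at 10.
401 hashes to 10, h2=2; 10 taken → place at 12.
463 hashes to 4; slot 4 is free → place at 4.
871 hashes to 4, h2=8; 4,12 taken → place at 3.
605 hashes to 10, h2=14; 10 taken → place at 7.
324 hashes to 1; slot 1 is free → place at 1.
248 hashes to 10, h2=9; 10 taken → place at 2.
230 hashes to 9; slot 9 is free → place at 9.
15 hashes to 15; slot 15 is free → place at 15.
335 hashes to 12, h2=16; 12 taken → place at 11.
Table: [., 324, 248, 871, 463, ., ., 605, ., 230, 486, 335, 401, ., ., 15, .]
Lookup 820: h=4, h2=5, probe 4,9,14 → slot 14 empty, not found.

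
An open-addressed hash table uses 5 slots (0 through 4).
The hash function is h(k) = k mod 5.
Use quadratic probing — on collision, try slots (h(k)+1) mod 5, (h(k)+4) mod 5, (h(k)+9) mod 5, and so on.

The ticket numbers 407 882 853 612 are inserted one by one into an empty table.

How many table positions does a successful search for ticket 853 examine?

407 hashes to 2; slot 2 is free → place at 2.
882 hashes to 2; 2 taken → place at 3.
853 hashes to 3; 3 taken → place at 4.
612 hashes to 2; 2,3 taken → place at 1.
Table: [∅, 612, 407, 882, 853]
Lookup 853: h=3, probe 3,4 → found at 4.

2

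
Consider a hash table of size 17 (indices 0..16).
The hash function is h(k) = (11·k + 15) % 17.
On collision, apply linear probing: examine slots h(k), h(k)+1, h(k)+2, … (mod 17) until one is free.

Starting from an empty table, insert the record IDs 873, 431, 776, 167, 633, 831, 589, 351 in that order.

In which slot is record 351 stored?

2

873: h=13 → slot 13
431: h=13, probe 13,14 → slot 14
776: h=0 → slot 0
167: h=16 → slot 16
633: h=8 → slot 8
831: h=10 → slot 10
589: h=0, probe 0,1 → slot 1
351: h=0, probe 0,1,2 → slot 2
Table: [776, 589, 351, ∅, ∅, ∅, ∅, ∅, 633, ∅, 831, ∅, ∅, 873, 431, ∅, 167]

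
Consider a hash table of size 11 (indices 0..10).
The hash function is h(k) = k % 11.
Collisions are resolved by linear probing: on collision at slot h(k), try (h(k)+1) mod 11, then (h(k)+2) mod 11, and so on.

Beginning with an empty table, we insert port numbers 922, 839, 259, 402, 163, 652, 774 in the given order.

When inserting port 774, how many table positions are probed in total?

2

922: h=9 → slot 9
839: h=3 → slot 3
259: h=6 → slot 6
402: h=6, probe 6,7 → slot 7
163: h=9, probe 9,10 → slot 10
652: h=3, probe 3,4 → slot 4
774: h=4, probe 4,5 → slot 5
Table: [., ., ., 839, 652, 774, 259, 402, ., 922, 163]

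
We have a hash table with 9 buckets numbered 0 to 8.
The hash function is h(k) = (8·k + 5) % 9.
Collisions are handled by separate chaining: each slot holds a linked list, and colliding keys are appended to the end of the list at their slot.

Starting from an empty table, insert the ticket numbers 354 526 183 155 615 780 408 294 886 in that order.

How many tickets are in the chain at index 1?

2

354 → bucket 2
526 → bucket 1
183 → bucket 2 (collision)
155 → bucket 3
615 → bucket 2 (collision)
780 → bucket 8
408 → bucket 2 (collision)
294 → bucket 8 (collision)
886 → bucket 1 (collision)
Final buckets:
0: _
1: 526 -> 886
2: 354 -> 183 -> 615 -> 408
3: 155
4: _
5: _
6: _
7: _
8: 780 -> 294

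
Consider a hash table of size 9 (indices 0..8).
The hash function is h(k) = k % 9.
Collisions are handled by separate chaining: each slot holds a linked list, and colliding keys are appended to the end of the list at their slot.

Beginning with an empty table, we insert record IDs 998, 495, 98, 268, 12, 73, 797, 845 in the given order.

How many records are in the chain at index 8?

998 -> bucket 8
495 -> bucket 0
98 -> bucket 8 (collision)
268 -> bucket 7
12 -> bucket 3
73 -> bucket 1
797 -> bucket 5
845 -> bucket 8 (collision)
Final buckets:
0: 495
1: 73
2: ∅
3: 12
4: ∅
5: 797
6: ∅
7: 268
8: 998 -> 98 -> 845

3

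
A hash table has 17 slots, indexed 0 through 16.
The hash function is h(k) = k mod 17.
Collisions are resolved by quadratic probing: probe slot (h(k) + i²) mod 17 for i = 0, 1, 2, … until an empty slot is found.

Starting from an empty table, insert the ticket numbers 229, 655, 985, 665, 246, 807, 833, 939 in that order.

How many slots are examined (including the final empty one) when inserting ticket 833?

Insert 229: h=8, slot 8 empty -> index 8.
Insert 655: h=9, slot 9 empty -> index 9.
Insert 985: h=16, slot 16 empty -> index 16.
Insert 665: h=2, slot 2 empty -> index 2.
Insert 246: h=8, slots 8,9 occupied -> index 12.
Insert 807: h=8, slots 8,9,12 occupied -> index 0.
Insert 833: h=0, slot 0 occupied -> index 1.
Insert 939: h=4, slot 4 empty -> index 4.
Table: [807, 833, 665, -, 939, -, -, -, 229, 655, -, -, 246, -, -, -, 985]

2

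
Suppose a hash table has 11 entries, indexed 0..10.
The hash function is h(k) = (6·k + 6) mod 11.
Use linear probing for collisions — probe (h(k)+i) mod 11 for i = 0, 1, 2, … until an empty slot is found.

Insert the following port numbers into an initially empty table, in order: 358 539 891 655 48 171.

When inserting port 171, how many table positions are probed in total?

Insert 358: h=9, slot 9 empty -> index 9.
Insert 539: h=6, slot 6 empty -> index 6.
Insert 891: h=6, slot 6 occupied -> index 7.
Insert 655: h=9, slot 9 occupied -> index 10.
Insert 48: h=8, slot 8 empty -> index 8.
Insert 171: h=9, slots 9,10 occupied -> index 0.
Table: [171, —, —, —, —, —, 539, 891, 48, 358, 655]

3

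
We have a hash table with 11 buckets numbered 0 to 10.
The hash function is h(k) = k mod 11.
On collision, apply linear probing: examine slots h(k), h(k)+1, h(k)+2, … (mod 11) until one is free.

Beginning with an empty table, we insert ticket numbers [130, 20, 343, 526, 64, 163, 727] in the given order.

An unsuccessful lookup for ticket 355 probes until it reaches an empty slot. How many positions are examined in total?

3

130 hashes to 9; slot 9 is free => place at 9.
20 hashes to 9; 9 taken => place at 10.
343 hashes to 2; slot 2 is free => place at 2.
526 hashes to 9; 9,10 taken => place at 0.
64 hashes to 9; 9,10,0 taken => place at 1.
163 hashes to 9; 9,10,0,1,2 taken => place at 3.
727 hashes to 1; 1,2,3 taken => place at 4.
Table: [526, 64, 343, 163, 727, -, -, -, -, 130, 20]
Lookup 355: h=3, probe 3,4,5 → slot 5 empty, not found.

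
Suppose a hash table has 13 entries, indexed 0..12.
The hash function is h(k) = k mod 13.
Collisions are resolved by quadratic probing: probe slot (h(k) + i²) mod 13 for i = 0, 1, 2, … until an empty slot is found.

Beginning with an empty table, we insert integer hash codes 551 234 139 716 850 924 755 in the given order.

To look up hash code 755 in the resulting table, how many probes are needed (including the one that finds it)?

4

551: h=5 → slot 5
234: h=0 → slot 0
139: h=9 → slot 9
716: h=1 → slot 1
850: h=5, probe 5,6 → slot 6
924: h=1, probe 1,2 → slot 2
755: h=1, probe 1,2,5,10 → slot 10
Table: [234, 716, 924, ∅, ∅, 551, 850, ∅, ∅, 139, 755, ∅, ∅]
Lookup 755: h=1, probe 1,2,5,10 → found at 10.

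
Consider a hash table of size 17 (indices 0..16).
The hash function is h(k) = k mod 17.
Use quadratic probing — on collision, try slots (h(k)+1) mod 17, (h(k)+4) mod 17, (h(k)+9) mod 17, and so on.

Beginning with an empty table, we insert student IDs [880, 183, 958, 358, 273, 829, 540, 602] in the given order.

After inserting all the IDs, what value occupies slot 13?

Insert 880: h=13, slot 13 empty → index 13.
Insert 183: h=13, slot 13 occupied → index 14.
Insert 958: h=6, slot 6 empty → index 6.
Insert 358: h=1, slot 1 empty → index 1.
Insert 273: h=1, slot 1 occupied → index 2.
Insert 829: h=13, slots 13,14 occupied → index 0.
Insert 540: h=13, slots 13,14,0 occupied → index 5.
Insert 602: h=7, slot 7 empty → index 7.
Table: [829, 358, 273, _, _, 540, 958, 602, _, _, _, _, _, 880, 183, _, _]

880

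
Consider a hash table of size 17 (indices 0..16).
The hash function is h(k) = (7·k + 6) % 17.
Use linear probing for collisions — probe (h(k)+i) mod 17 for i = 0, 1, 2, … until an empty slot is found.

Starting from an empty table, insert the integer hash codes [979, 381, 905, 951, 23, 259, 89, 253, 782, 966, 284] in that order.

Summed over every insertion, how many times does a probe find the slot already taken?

979 hashes to 8; slot 8 is free → place at 8.
381 hashes to 4; slot 4 is free → place at 4.
905 hashes to 0; slot 0 is free → place at 0.
951 hashes to 16; slot 16 is free → place at 16.
23 hashes to 14; slot 14 is free → place at 14.
259 hashes to 0; 0 taken → place at 1.
89 hashes to 0; 0,1 taken → place at 2.
253 hashes to 9; slot 9 is free → place at 9.
782 hashes to 6; slot 6 is free → place at 6.
966 hashes to 2; 2 taken → place at 3.
284 hashes to 5; slot 5 is free → place at 5.
Table: [905, 259, 89, 966, 381, 284, 782, —, 979, 253, —, —, —, —, 23, —, 951]

4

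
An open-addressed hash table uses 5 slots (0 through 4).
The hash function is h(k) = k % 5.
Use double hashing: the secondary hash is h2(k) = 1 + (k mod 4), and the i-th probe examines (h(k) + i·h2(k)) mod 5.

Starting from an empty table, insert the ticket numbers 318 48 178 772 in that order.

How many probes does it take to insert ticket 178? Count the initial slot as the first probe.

318: h=3 -> slot 3
48: h=3, h2=1, probe 3,4 -> slot 4
178: h=3, h2=3, probe 3,1 -> slot 1
772: h=2 -> slot 2
Table: [_, 178, 772, 318, 48]

2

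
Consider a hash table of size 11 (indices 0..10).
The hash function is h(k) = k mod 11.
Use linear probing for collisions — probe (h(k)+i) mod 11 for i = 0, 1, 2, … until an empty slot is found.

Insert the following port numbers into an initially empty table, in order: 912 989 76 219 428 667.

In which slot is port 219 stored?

Insert 912: h=10, slot 10 empty -> index 10.
Insert 989: h=10, slot 10 occupied -> index 0.
Insert 76: h=10, slots 10,0 occupied -> index 1.
Insert 219: h=10, slots 10,0,1 occupied -> index 2.
Insert 428: h=10, slots 10,0,1,2 occupied -> index 3.
Insert 667: h=7, slot 7 empty -> index 7.
Table: [989, 76, 219, 428, ., ., ., 667, ., ., 912]

2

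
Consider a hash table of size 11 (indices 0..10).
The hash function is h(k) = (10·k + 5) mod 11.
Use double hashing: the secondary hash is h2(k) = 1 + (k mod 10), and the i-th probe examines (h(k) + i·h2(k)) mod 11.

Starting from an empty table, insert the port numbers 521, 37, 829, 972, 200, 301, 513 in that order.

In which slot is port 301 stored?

5

Insert 521: h=1, slot 1 empty => index 1.
Insert 37: h=1, h2=8, slot 1 occupied => index 9.
Insert 829: h=1, h2=10, slot 1 occupied => index 0.
Insert 972: h=1, h2=3, slot 1 occupied => index 4.
Insert 200: h=3, slot 3 empty => index 3.
Insert 301: h=1, h2=2, slots 1,3 occupied => index 5.
Insert 513: h=9, h2=4, slot 9 occupied => index 2.
Table: [829, 521, 513, 200, 972, 301, ., ., ., 37, .]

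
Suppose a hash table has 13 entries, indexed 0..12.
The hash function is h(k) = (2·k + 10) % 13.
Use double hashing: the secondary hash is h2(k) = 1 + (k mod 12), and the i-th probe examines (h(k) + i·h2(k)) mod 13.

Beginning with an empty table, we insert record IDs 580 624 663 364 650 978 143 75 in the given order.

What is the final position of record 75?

8

580: h=0 -> slot 0
624: h=10 -> slot 10
663: h=10, h2=4, probe 10,1 -> slot 1
364: h=10, h2=5, probe 10,2 -> slot 2
650: h=10, h2=3, probe 10,0,3 -> slot 3
978: h=3, h2=7, probe 3,10,4 -> slot 4
143: h=10, h2=12, probe 10,9 -> slot 9
75: h=4, h2=4, probe 4,8 -> slot 8
Table: [580, 663, 364, 650, 978, _, _, _, 75, 143, 624, _, _]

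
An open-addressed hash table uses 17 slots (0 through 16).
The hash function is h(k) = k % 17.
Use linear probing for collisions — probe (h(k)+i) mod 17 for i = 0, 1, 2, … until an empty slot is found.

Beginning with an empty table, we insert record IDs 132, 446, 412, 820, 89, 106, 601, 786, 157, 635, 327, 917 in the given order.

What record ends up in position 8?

132: h=13 -> slot 13
446: h=4 -> slot 4
412: h=4, probe 4,5 -> slot 5
820: h=4, probe 4,5,6 -> slot 6
89: h=4, probe 4,5,6,7 -> slot 7
106: h=4, probe 4,5,6,7,8 -> slot 8
601: h=6, probe 6,7,8,9 -> slot 9
786: h=4, probe 4,5,6,7,8,9,10 -> slot 10
157: h=4, probe 4,5,6,7,8,9,10,11 -> slot 11
635: h=6, probe 6,7,8,9,10,11,12 -> slot 12
327: h=4, probe 4,5,6,7,8,9,10,11,12,13,14 -> slot 14
917: h=16 -> slot 16
Table: [—, —, —, —, 446, 412, 820, 89, 106, 601, 786, 157, 635, 132, 327, —, 917]

106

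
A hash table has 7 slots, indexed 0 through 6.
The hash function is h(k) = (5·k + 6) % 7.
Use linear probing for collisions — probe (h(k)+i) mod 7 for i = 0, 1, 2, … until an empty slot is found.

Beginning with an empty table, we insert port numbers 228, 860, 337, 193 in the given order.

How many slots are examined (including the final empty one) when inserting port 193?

228 hashes to 5; slot 5 is free => place at 5.
860 hashes to 1; slot 1 is free => place at 1.
337 hashes to 4; slot 4 is free => place at 4.
193 hashes to 5; 5 taken => place at 6.
Table: [., 860, ., ., 337, 228, 193]

2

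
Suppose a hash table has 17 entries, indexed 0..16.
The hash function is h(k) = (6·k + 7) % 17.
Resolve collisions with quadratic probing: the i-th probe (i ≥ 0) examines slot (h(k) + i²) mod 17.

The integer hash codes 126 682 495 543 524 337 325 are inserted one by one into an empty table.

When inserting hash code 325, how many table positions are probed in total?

4

126: h=15 -> slot 15
682: h=2 -> slot 2
495: h=2, probe 2,3 -> slot 3
543: h=1 -> slot 1
524: h=6 -> slot 6
337: h=6, probe 6,7 -> slot 7
325: h=2, probe 2,3,6,11 -> slot 11
Table: [∅, 543, 682, 495, ∅, ∅, 524, 337, ∅, ∅, ∅, 325, ∅, ∅, ∅, 126, ∅]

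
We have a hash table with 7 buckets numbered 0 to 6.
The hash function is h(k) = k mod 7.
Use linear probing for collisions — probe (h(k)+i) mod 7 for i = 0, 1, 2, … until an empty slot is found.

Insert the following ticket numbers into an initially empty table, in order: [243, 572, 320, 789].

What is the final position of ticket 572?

243: h=5 → slot 5
572: h=5, probe 5,6 → slot 6
320: h=5, probe 5,6,0 → slot 0
789: h=5, probe 5,6,0,1 → slot 1
Table: [320, 789, -, -, -, 243, 572]

6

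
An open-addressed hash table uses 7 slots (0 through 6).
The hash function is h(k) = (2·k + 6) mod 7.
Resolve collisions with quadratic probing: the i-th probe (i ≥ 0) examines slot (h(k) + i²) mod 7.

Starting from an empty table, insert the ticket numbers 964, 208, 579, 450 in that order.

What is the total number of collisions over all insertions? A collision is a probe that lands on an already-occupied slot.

964: h=2 → slot 2
208: h=2, probe 2,3 → slot 3
579: h=2, probe 2,3,6 → slot 6
450: h=3, probe 3,4 → slot 4
Table: [—, —, 964, 208, 450, —, 579]

4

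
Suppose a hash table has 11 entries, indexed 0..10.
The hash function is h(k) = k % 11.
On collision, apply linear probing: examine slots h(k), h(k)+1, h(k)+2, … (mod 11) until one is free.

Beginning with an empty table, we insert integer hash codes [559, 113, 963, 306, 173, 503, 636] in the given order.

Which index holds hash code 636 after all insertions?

Insert 559: h=9, slot 9 empty -> index 9.
Insert 113: h=3, slot 3 empty -> index 3.
Insert 963: h=6, slot 6 empty -> index 6.
Insert 306: h=9, slot 9 occupied -> index 10.
Insert 173: h=8, slot 8 empty -> index 8.
Insert 503: h=8, slots 8,9,10 occupied -> index 0.
Insert 636: h=9, slots 9,10,0 occupied -> index 1.
Table: [503, 636, ∅, 113, ∅, ∅, 963, ∅, 173, 559, 306]

1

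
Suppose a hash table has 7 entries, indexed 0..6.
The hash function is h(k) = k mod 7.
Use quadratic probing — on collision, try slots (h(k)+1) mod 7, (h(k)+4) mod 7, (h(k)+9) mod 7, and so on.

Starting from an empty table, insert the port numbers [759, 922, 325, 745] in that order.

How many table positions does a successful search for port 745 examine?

3

759: h=3 => slot 3
922: h=5 => slot 5
325: h=3, probe 3,4 => slot 4
745: h=3, probe 3,4,0 => slot 0
Table: [745, _, _, 759, 325, 922, _]
Lookup 745: h=3, probe 3,4,0 → found at 0.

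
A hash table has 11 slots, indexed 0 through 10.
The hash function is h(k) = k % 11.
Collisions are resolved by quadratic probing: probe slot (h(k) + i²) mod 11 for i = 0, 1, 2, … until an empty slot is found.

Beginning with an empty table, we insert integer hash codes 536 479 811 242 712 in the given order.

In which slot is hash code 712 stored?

1

536: h=8 => slot 8
479: h=6 => slot 6
811: h=8, probe 8,9 => slot 9
242: h=0 => slot 0
712: h=8, probe 8,9,1 => slot 1
Table: [242, 712, ., ., ., ., 479, ., 536, 811, .]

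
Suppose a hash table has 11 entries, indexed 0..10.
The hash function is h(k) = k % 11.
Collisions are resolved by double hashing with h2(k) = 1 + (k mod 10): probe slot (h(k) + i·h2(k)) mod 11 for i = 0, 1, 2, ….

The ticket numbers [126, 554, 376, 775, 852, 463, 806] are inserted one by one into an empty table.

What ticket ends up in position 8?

126 hashes to 5; slot 5 is free -> place at 5.
554 hashes to 4; slot 4 is free -> place at 4.
376 hashes to 2; slot 2 is free -> place at 2.
775 hashes to 5, h2=6; 5 taken -> place at 0.
852 hashes to 5, h2=3; 5 taken -> place at 8.
463 hashes to 1; slot 1 is free -> place at 1.
806 hashes to 3; slot 3 is free -> place at 3.
Table: [775, 463, 376, 806, 554, 126, _, _, 852, _, _]

852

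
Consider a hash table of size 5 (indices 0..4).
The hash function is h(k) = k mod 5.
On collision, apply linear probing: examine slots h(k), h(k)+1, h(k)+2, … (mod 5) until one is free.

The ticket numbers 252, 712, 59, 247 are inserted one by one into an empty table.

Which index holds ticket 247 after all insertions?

0

Insert 252: h=2, slot 2 empty → index 2.
Insert 712: h=2, slot 2 occupied → index 3.
Insert 59: h=4, slot 4 empty → index 4.
Insert 247: h=2, slots 2,3,4 occupied → index 0.
Table: [247, -, 252, 712, 59]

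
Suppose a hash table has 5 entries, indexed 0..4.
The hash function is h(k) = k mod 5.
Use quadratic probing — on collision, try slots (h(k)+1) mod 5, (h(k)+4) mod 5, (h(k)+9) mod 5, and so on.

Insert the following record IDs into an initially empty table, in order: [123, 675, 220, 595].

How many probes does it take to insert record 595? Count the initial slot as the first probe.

3

123 hashes to 3; slot 3 is free => place at 3.
675 hashes to 0; slot 0 is free => place at 0.
220 hashes to 0; 0 taken => place at 1.
595 hashes to 0; 0,1 taken => place at 4.
Table: [675, 220, -, 123, 595]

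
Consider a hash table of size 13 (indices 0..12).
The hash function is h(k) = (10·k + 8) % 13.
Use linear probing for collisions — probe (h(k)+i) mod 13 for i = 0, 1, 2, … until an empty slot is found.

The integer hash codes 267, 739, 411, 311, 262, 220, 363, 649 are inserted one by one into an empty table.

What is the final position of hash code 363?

Insert 267: h=0, slot 0 empty → index 0.
Insert 739: h=1, slot 1 empty → index 1.
Insert 411: h=10, slot 10 empty → index 10.
Insert 311: h=11, slot 11 empty → index 11.
Insert 262: h=2, slot 2 empty → index 2.
Insert 220: h=11, slot 11 occupied → index 12.
Insert 363: h=11, slots 11,12,0,1,2 occupied → index 3.
Insert 649: h=11, slots 11,12,0,1,2,3 occupied → index 4.
Table: [267, 739, 262, 363, 649, -, -, -, -, -, 411, 311, 220]

3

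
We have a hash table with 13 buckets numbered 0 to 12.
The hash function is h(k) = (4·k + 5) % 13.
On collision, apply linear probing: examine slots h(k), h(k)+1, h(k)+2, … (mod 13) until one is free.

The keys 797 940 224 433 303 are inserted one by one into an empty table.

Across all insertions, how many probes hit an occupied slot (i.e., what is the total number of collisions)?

797: h=8 -> slot 8
940: h=8, probe 8,9 -> slot 9
224: h=4 -> slot 4
433: h=8, probe 8,9,10 -> slot 10
303: h=8, probe 8,9,10,11 -> slot 11
Table: [—, —, —, —, 224, —, —, —, 797, 940, 433, 303, —]

6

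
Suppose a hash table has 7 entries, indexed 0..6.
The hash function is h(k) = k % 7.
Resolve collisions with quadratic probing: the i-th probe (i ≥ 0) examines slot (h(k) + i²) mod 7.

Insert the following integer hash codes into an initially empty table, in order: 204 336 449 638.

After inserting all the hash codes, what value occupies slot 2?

449

204 hashes to 1; slot 1 is free -> place at 1.
336 hashes to 0; slot 0 is free -> place at 0.
449 hashes to 1; 1 taken -> place at 2.
638 hashes to 1; 1,2 taken -> place at 5.
Table: [336, 204, 449, ., ., 638, .]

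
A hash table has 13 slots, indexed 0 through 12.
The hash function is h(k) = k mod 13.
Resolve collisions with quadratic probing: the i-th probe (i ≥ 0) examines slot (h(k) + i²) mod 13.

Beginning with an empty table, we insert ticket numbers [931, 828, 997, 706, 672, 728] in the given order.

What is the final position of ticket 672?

Insert 931: h=8, slot 8 empty → index 8.
Insert 828: h=9, slot 9 empty → index 9.
Insert 997: h=9, slot 9 occupied → index 10.
Insert 706: h=4, slot 4 empty → index 4.
Insert 672: h=9, slots 9,10 occupied → index 0.
Insert 728: h=0, slot 0 occupied → index 1.
Table: [672, 728, ., ., 706, ., ., ., 931, 828, 997, ., .]

0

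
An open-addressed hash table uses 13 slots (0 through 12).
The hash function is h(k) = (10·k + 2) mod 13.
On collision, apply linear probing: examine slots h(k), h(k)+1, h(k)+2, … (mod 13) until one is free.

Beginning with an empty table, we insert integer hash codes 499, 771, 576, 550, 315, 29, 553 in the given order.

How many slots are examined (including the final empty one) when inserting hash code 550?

499: h=0 => slot 0
771: h=3 => slot 3
576: h=3, probe 3,4 => slot 4
550: h=3, probe 3,4,5 => slot 5
315: h=6 => slot 6
29: h=6, probe 6,7 => slot 7
553: h=7, probe 7,8 => slot 8
Table: [499, ., ., 771, 576, 550, 315, 29, 553, ., ., ., .]

3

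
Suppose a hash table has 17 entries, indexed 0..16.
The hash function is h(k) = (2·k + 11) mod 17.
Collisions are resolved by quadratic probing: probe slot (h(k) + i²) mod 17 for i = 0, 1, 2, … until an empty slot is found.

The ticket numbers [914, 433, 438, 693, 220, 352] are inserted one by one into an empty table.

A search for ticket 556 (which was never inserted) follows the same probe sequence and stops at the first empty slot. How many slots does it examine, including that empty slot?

914: h=3 -> slot 3
433: h=10 -> slot 10
438: h=3, probe 3,4 -> slot 4
693: h=3, probe 3,4,7 -> slot 7
220: h=9 -> slot 9
352: h=1 -> slot 1
Table: [., 352, ., 914, 438, ., ., 693, ., 220, 433, ., ., ., ., ., .]
Lookup 556: h=1, probe 1,2 → slot 2 empty, not found.

2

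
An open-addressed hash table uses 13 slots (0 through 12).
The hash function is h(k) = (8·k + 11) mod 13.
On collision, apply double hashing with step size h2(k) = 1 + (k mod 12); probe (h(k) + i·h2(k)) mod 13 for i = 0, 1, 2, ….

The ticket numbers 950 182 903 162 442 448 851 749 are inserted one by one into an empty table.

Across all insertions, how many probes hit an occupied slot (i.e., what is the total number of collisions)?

950: h=6 => slot 6
182: h=11 => slot 11
903: h=7 => slot 7
162: h=7, h2=7, probe 7,1 => slot 1
442: h=11, h2=11, probe 11,9 => slot 9
448: h=7, h2=5, probe 7,12 => slot 12
851: h=7, h2=12, probe 7,6,5 => slot 5
749: h=10 => slot 10
Table: [∅, 162, ∅, ∅, ∅, 851, 950, 903, ∅, 442, 749, 182, 448]

5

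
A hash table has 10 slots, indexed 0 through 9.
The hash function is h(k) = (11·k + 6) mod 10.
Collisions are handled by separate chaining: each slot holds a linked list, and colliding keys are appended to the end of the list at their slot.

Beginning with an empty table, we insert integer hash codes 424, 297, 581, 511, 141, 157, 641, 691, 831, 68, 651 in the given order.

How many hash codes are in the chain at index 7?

424 → bucket 0
297 → bucket 3
581 → bucket 7
511 → bucket 7 (collision)
141 → bucket 7 (collision)
157 → bucket 3 (collision)
641 → bucket 7 (collision)
691 → bucket 7 (collision)
831 → bucket 7 (collision)
68 → bucket 4
651 → bucket 7 (collision)
Final buckets:
0: 424
1: .
2: .
3: 297 -> 157
4: 68
5: .
6: .
7: 581 -> 511 -> 141 -> 641 -> 691 -> 831 -> 651
8: .
9: .

7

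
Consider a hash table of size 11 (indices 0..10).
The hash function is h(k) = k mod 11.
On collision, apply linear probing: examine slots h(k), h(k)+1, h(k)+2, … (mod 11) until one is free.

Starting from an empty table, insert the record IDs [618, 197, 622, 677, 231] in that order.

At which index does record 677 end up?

7

618 hashes to 2; slot 2 is free → place at 2.
197 hashes to 10; slot 10 is free → place at 10.
622 hashes to 6; slot 6 is free → place at 6.
677 hashes to 6; 6 taken → place at 7.
231 hashes to 0; slot 0 is free → place at 0.
Table: [231, ., 618, ., ., ., 622, 677, ., ., 197]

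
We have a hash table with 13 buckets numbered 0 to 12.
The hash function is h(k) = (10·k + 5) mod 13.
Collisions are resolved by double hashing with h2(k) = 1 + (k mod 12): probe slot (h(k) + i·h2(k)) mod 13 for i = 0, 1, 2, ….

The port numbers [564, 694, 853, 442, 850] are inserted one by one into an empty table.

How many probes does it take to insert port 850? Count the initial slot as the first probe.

Insert 564: h=3, slot 3 empty -> index 3.
Insert 694: h=3, h2=11, slot 3 occupied -> index 1.
Insert 853: h=7, slot 7 empty -> index 7.
Insert 442: h=5, slot 5 empty -> index 5.
Insert 850: h=3, h2=11, slots 3,1 occupied -> index 12.
Table: [_, 694, _, 564, _, 442, _, 853, _, _, _, _, 850]

3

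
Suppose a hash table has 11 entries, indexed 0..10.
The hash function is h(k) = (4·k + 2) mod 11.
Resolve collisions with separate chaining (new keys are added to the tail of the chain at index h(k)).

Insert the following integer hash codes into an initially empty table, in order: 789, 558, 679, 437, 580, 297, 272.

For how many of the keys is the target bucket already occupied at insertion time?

789 -> bucket 1
558 -> bucket 1 (collision)
679 -> bucket 1 (collision)
437 -> bucket 1 (collision)
580 -> bucket 1 (collision)
297 -> bucket 2
272 -> bucket 1 (collision)
Final buckets:
0: —
1: 789 -> 558 -> 679 -> 437 -> 580 -> 272
2: 297
3: —
4: —
5: —
6: —
7: —
8: —
9: —
10: —

5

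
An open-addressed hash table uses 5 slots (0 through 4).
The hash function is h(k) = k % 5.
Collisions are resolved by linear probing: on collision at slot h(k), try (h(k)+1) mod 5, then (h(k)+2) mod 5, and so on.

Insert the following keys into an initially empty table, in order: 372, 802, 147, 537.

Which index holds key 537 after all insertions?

0

372: h=2 -> slot 2
802: h=2, probe 2,3 -> slot 3
147: h=2, probe 2,3,4 -> slot 4
537: h=2, probe 2,3,4,0 -> slot 0
Table: [537, ., 372, 802, 147]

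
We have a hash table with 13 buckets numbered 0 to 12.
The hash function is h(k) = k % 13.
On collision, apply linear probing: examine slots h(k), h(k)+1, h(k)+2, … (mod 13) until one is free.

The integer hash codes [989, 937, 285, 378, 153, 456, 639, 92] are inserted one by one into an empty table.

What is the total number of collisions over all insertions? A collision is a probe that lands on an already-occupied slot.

989: h=1 -> slot 1
937: h=1, probe 1,2 -> slot 2
285: h=12 -> slot 12
378: h=1, probe 1,2,3 -> slot 3
153: h=10 -> slot 10
456: h=1, probe 1,2,3,4 -> slot 4
639: h=2, probe 2,3,4,5 -> slot 5
92: h=1, probe 1,2,3,4,5,6 -> slot 6
Table: [_, 989, 937, 378, 456, 639, 92, _, _, _, 153, _, 285]

14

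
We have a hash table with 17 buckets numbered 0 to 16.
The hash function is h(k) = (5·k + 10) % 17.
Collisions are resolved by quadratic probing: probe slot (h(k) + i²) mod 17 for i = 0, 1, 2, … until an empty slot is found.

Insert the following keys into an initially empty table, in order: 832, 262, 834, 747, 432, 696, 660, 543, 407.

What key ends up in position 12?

432

832 hashes to 5; slot 5 is free => place at 5.
262 hashes to 11; slot 11 is free => place at 11.
834 hashes to 15; slot 15 is free => place at 15.
747 hashes to 5; 5 taken => place at 6.
432 hashes to 11; 11 taken => place at 12.
696 hashes to 5; 5,6 taken => place at 9.
660 hashes to 12; 12 taken => place at 13.
543 hashes to 5; 5,6,9 taken => place at 14.
407 hashes to 5; 5,6,9,14 taken => place at 4.
Table: [-, -, -, -, 407, 832, 747, -, -, 696, -, 262, 432, 660, 543, 834, -]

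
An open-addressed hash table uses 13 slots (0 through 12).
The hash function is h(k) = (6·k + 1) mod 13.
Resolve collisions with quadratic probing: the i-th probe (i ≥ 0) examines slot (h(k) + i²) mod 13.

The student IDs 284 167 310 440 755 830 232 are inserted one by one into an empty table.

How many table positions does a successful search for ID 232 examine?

6

284 hashes to 2; slot 2 is free → place at 2.
167 hashes to 2; 2 taken → place at 3.
310 hashes to 2; 2,3 taken → place at 6.
440 hashes to 2; 2,3,6 taken → place at 11.
755 hashes to 7; slot 7 is free → place at 7.
830 hashes to 2; 2,3,6,11 taken → place at 5.
232 hashes to 2; 2,3,6,11,5 taken → place at 1.
Table: [_, 232, 284, 167, _, 830, 310, 755, _, _, _, 440, _]
Lookup 232: h=2, probe 2,3,6,11,5,1 → found at 1.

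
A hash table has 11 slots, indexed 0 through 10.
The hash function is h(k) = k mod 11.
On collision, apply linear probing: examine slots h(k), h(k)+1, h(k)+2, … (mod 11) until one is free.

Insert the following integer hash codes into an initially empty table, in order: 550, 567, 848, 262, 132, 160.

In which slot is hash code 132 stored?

550: h=0 → slot 0
567: h=6 → slot 6
848: h=1 → slot 1
262: h=9 → slot 9
132: h=0, probe 0,1,2 → slot 2
160: h=6, probe 6,7 → slot 7
Table: [550, 848, 132, -, -, -, 567, 160, -, 262, -]

2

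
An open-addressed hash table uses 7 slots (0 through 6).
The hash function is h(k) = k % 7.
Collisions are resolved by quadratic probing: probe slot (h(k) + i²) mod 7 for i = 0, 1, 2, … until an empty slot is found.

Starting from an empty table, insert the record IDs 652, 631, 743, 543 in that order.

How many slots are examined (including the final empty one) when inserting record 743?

3

652: h=1 -> slot 1
631: h=1, probe 1,2 -> slot 2
743: h=1, probe 1,2,5 -> slot 5
543: h=4 -> slot 4
Table: [., 652, 631, ., 543, 743, .]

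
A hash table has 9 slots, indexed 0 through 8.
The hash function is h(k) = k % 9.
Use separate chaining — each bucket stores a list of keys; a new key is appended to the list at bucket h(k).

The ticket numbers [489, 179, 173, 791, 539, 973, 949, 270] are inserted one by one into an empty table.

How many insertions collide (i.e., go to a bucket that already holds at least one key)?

2

489 → bucket 3
179 → bucket 8
173 → bucket 2
791 → bucket 8 (collision)
539 → bucket 8 (collision)
973 → bucket 1
949 → bucket 4
270 → bucket 0
Final buckets:
0: 270
1: 973
2: 173
3: 489
4: 949
5: .
6: .
7: .
8: 179 -> 791 -> 539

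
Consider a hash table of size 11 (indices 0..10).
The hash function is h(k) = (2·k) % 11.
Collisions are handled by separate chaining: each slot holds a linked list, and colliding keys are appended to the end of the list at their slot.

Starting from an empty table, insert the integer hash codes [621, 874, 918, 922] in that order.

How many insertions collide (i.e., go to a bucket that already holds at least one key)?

2

621 → bucket 10
874 → bucket 10 (collision)
918 → bucket 10 (collision)
922 → bucket 7
Final buckets:
0: .
1: .
2: .
3: .
4: .
5: .
6: .
7: 922
8: .
9: .
10: 621 -> 874 -> 918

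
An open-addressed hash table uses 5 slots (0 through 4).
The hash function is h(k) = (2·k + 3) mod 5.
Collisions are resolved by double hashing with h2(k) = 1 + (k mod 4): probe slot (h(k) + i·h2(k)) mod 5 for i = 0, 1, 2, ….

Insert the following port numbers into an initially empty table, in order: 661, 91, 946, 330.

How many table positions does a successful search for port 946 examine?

2

Insert 661: h=0, slot 0 empty => index 0.
Insert 91: h=0, h2=4, slot 0 occupied => index 4.
Insert 946: h=0, h2=3, slot 0 occupied => index 3.
Insert 330: h=3, h2=3, slot 3 occupied => index 1.
Table: [661, 330, ., 946, 91]
Lookup 946: h=0, h2=3, probe 0,3 → found at 3.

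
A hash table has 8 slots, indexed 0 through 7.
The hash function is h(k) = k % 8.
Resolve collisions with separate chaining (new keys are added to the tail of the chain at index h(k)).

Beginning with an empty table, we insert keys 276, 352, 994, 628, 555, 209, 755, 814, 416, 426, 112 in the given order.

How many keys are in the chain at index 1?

1

Insert 276: h=4, bucket 4 empty -> new chain.
Insert 352: h=0, bucket 0 empty -> new chain.
Insert 994: h=2, bucket 2 empty -> new chain.
Insert 628: h=4, bucket 4 nonempty -> append to chain.
Insert 555: h=3, bucket 3 empty -> new chain.
Insert 209: h=1, bucket 1 empty -> new chain.
Insert 755: h=3, bucket 3 nonempty -> append to chain.
Insert 814: h=6, bucket 6 empty -> new chain.
Insert 416: h=0, bucket 0 nonempty -> append to chain.
Insert 426: h=2, bucket 2 nonempty -> append to chain.
Insert 112: h=0, bucket 0 nonempty -> append to chain.
Final buckets:
0: 352 -> 416 -> 112
1: 209
2: 994 -> 426
3: 555 -> 755
4: 276 -> 628
5: —
6: 814
7: —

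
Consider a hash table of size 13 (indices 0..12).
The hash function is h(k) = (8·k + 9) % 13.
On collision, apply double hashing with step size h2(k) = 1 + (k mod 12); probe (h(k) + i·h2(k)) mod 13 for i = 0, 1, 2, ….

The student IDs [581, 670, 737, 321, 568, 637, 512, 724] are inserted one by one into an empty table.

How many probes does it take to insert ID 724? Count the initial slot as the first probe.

581: h=3 => slot 3
670: h=0 => slot 0
737: h=3, h2=6, probe 3,9 => slot 9
321: h=3, h2=10, probe 3,0,10 => slot 10
568: h=3, h2=5, probe 3,8 => slot 8
637: h=9, h2=2, probe 9,11 => slot 11
512: h=10, h2=9, probe 10,6 => slot 6
724: h=3, h2=5, probe 3,8,0,5 => slot 5
Table: [670, —, —, 581, —, 724, 512, —, 568, 737, 321, 637, —]

4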